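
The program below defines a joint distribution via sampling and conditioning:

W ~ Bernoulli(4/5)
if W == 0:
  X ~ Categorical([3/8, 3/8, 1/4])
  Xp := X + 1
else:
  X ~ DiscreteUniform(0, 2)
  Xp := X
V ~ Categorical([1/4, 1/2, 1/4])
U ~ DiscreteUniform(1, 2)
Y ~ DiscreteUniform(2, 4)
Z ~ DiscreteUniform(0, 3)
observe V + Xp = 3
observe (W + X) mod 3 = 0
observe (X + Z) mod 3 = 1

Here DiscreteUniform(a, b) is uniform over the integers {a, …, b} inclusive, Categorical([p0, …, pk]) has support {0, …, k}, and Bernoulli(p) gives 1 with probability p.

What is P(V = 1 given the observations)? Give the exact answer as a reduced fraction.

Enumerate traces; 12 have nonzero weight after conditioning:
  (W=0, X=0, V=2, U=1, Y=2, Z=1) weight 1/1280
  (W=0, X=0, V=2, U=1, Y=3, Z=1) weight 1/1280
  (W=0, X=0, V=2, U=1, Y=4, Z=1) weight 1/1280
  (W=0, X=0, V=2, U=2, Y=2, Z=1) weight 1/1280
  (W=0, X=0, V=2, U=2, Y=3, Z=1) weight 1/1280
  (W=0, X=0, V=2, U=2, Y=4, Z=1) weight 1/1280
  (W=1, X=2, V=1, U=1, Y=2, Z=2) weight 1/180
  (W=1, X=2, V=1, U=1, Y=3, Z=2) weight 1/180
  … 4 more
Group by V:
  weight(V=1) = 1/30
  weight(V=2) = 3/640
Total weight = 1/30 + 3/640 = 73/1920
P(V=1 | obs) = 1/30 / 73/1920 = 64/73
P(V=2 | obs) = 3/640 / 73/1920 = 9/73

P(V = 1 | obs) = 64/73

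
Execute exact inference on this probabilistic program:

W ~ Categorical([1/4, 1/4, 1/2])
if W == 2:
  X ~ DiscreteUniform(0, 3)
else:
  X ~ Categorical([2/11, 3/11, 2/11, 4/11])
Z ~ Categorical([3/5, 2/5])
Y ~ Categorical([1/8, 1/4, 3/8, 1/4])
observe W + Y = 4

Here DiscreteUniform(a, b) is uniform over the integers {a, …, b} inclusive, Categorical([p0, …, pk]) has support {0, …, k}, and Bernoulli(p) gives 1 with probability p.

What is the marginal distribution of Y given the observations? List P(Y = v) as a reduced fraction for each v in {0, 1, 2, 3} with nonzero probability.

Enumerate traces; 16 have nonzero weight after conditioning:
  (W=1, X=0, Z=0, Y=3) weight 3/440
  (W=1, X=0, Z=1, Y=3) weight 1/220
  (W=1, X=1, Z=0, Y=3) weight 9/880
  (W=1, X=1, Z=1, Y=3) weight 3/440
  (W=1, X=2, Z=0, Y=3) weight 3/440
  (W=1, X=2, Z=1, Y=3) weight 1/220
  (W=1, X=3, Z=0, Y=3) weight 3/220
  (W=1, X=3, Z=1, Y=3) weight 1/110
  (W=2, X=0, Z=0, Y=2) weight 9/320
  … 7 more
Group by Y:
  weight(Y=2) = 3/16
  weight(Y=3) = 1/16
Total weight = 3/16 + 1/16 = 1/4
P(Y=2 | obs) = 3/16 / 1/4 = 3/4
P(Y=3 | obs) = 1/16 / 1/4 = 1/4

P(Y=2) = 3/4, P(Y=3) = 1/4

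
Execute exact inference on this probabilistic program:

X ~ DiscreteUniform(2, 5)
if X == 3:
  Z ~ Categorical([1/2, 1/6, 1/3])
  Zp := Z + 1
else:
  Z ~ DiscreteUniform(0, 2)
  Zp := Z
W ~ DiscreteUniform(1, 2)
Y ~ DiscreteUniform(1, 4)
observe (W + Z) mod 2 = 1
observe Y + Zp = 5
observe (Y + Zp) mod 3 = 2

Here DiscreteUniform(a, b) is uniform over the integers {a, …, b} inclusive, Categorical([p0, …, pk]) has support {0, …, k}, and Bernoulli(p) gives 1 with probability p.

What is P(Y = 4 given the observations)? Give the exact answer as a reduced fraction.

P(Y = 4 | obs) = 1/2

Enumerate traces; 9 have nonzero weight after conditioning:
  (X=2, Z=1, W=2, Y=4) weight 1/96
  (X=2, Z=2, W=1, Y=3) weight 1/96
  (X=3, Z=0, W=1, Y=4) weight 1/64
  (X=3, Z=1, W=2, Y=3) weight 1/192
  (X=3, Z=2, W=1, Y=2) weight 1/96
  (X=4, Z=1, W=2, Y=4) weight 1/96
  (X=4, Z=2, W=1, Y=3) weight 1/96
  (X=5, Z=1, W=2, Y=4) weight 1/96
  … 1 more
Group by Y:
  weight(Y=2) = 1/96
  weight(Y=3) = 7/192
  weight(Y=4) = 3/64
Total weight = 1/96 + 7/192 + 3/64 = 3/32
P(Y=2 | obs) = 1/96 / 3/32 = 1/9
P(Y=3 | obs) = 7/192 / 3/32 = 7/18
P(Y=4 | obs) = 3/64 / 3/32 = 1/2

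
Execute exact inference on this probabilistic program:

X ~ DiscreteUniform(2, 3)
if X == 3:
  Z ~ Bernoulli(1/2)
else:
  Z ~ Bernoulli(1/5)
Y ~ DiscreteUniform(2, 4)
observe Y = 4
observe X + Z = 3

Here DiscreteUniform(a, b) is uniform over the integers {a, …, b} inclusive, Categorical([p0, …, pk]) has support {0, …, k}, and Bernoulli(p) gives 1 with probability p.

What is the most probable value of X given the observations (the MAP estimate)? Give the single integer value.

argmax_v P(X = v | obs) = 3

Enumerate traces; 2 have nonzero weight after conditioning:
  (X=2, Z=1, Y=4) weight 1/30
  (X=3, Z=0, Y=4) weight 1/12
Group by X:
  weight(X=2) = 1/30
  weight(X=3) = 1/12
Total weight = 1/30 + 1/12 = 7/60
P(X=2 | obs) = 1/30 / 7/60 = 2/7
P(X=3 | obs) = 1/12 / 7/60 = 5/7
argmax = 3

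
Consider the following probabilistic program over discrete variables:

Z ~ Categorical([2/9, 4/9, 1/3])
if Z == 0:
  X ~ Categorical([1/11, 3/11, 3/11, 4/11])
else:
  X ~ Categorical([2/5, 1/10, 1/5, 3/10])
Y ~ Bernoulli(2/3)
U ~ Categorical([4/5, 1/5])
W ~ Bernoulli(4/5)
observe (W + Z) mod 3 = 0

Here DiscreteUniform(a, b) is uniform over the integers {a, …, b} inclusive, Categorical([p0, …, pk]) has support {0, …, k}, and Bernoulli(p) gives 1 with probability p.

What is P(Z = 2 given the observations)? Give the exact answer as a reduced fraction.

Enumerate traces; 32 have nonzero weight after conditioning:
  (Z=0, X=0, Y=0, U=0, W=0) weight 8/7425
  (Z=0, X=0, Y=0, U=1, W=0) weight 2/7425
  (Z=0, X=0, Y=1, U=0, W=0) weight 16/7425
  (Z=0, X=0, Y=1, U=1, W=0) weight 4/7425
  (Z=0, X=1, Y=0, U=0, W=0) weight 8/2475
  (Z=0, X=1, Y=0, U=1, W=0) weight 2/2475
  (Z=0, X=1, Y=1, U=0, W=0) weight 16/2475
  (Z=0, X=1, Y=1, U=1, W=0) weight 4/2475
  (Z=2, X=0, Y=0, U=0, W=1) weight 32/1125
  … 23 more
Group by Z:
  weight(Z=0) = 2/45
  weight(Z=2) = 4/15
Total weight = 2/45 + 4/15 = 14/45
P(Z=0 | obs) = 2/45 / 14/45 = 1/7
P(Z=2 | obs) = 4/15 / 14/45 = 6/7

P(Z = 2 | obs) = 6/7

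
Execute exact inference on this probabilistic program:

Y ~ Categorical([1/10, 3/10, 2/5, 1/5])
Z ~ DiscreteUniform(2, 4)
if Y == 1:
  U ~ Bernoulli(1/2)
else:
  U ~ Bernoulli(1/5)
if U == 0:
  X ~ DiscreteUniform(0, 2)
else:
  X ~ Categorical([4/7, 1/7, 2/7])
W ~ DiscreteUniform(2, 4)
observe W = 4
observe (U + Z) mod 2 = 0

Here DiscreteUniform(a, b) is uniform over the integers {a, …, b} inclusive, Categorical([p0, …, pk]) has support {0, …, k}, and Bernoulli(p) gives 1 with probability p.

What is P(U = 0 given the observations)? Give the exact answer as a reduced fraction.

P(U = 0 | obs) = 142/171

Enumerate traces; 36 have nonzero weight after conditioning:
  (Y=0, Z=2, U=0, X=0, W=4) weight 2/675
  (Y=0, Z=2, U=0, X=1, W=4) weight 2/675
  (Y=0, Z=2, U=0, X=2, W=4) weight 2/675
  (Y=0, Z=3, U=1, X=0, W=4) weight 2/1575
  (Y=0, Z=3, U=1, X=1, W=4) weight 1/3150
  (Y=0, Z=3, U=1, X=2, W=4) weight 1/1575
  (Y=0, Z=4, U=0, X=0, W=4) weight 2/675
  (Y=0, Z=4, U=0, X=1, W=4) weight 2/675
  … 28 more
Group by U:
  weight(U=0) = 71/450
  weight(U=1) = 29/900
Total weight = 71/450 + 29/900 = 19/100
P(U=0 | obs) = 71/450 / 19/100 = 142/171
P(U=1 | obs) = 29/900 / 19/100 = 29/171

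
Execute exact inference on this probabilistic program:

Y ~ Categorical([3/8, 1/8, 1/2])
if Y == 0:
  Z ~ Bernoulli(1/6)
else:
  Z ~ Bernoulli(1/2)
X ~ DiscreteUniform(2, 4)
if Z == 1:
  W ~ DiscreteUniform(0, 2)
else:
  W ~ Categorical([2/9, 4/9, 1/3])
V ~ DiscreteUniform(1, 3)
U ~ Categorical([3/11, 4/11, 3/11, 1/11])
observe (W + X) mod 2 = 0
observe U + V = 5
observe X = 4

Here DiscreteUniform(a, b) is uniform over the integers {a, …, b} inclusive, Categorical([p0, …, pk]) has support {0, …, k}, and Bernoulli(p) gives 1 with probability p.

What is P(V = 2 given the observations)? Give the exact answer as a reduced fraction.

Enumerate traces; 24 have nonzero weight after conditioning:
  (Y=0, Z=0, X=4, W=0, V=2, U=3) weight 5/7128
  (Y=0, Z=0, X=4, W=0, V=3, U=2) weight 5/2376
  (Y=0, Z=0, X=4, W=2, V=2, U=3) weight 5/4752
  (Y=0, Z=0, X=4, W=2, V=3, U=2) weight 5/1584
  (Y=0, Z=1, X=4, W=0, V=2, U=3) weight 1/4752
  (Y=0, Z=1, X=4, W=0, V=3, U=2) weight 1/1584
  (Y=0, Z=1, X=4, W=2, V=2, U=3) weight 1/4752
  (Y=0, Z=1, X=4, W=2, V=3, U=2) weight 1/1584
  … 16 more
Group by V:
  weight(V=2) = 43/7128
  weight(V=3) = 43/2376
Total weight = 43/7128 + 43/2376 = 43/1782
P(V=2 | obs) = 43/7128 / 43/1782 = 1/4
P(V=3 | obs) = 43/2376 / 43/1782 = 3/4

P(V = 2 | obs) = 1/4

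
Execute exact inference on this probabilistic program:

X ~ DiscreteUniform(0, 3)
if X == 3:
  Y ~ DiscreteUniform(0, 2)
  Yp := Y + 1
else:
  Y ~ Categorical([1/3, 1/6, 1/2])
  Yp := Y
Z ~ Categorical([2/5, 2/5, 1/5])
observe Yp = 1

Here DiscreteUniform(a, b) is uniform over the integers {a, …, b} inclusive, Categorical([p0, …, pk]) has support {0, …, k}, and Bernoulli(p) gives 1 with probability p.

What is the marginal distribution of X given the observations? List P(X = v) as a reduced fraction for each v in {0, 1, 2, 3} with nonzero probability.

Enumerate traces; 12 have nonzero weight after conditioning:
  (X=0, Y=1, Z=0) weight 1/60
  (X=0, Y=1, Z=1) weight 1/60
  (X=0, Y=1, Z=2) weight 1/120
  (X=1, Y=1, Z=0) weight 1/60
  (X=1, Y=1, Z=1) weight 1/60
  (X=1, Y=1, Z=2) weight 1/120
  (X=2, Y=1, Z=0) weight 1/60
  (X=2, Y=1, Z=1) weight 1/60
  (X=3, Y=0, Z=0) weight 1/30
  … 3 more
Group by X:
  weight(X=0) = 1/24
  weight(X=1) = 1/24
  weight(X=2) = 1/24
  weight(X=3) = 1/12
Total weight = 1/24 + 1/24 + 1/24 + 1/12 = 5/24
P(X=0 | obs) = 1/24 / 5/24 = 1/5
P(X=1 | obs) = 1/24 / 5/24 = 1/5
P(X=2 | obs) = 1/24 / 5/24 = 1/5
P(X=3 | obs) = 1/12 / 5/24 = 2/5

P(X=0) = 1/5, P(X=1) = 1/5, P(X=2) = 1/5, P(X=3) = 2/5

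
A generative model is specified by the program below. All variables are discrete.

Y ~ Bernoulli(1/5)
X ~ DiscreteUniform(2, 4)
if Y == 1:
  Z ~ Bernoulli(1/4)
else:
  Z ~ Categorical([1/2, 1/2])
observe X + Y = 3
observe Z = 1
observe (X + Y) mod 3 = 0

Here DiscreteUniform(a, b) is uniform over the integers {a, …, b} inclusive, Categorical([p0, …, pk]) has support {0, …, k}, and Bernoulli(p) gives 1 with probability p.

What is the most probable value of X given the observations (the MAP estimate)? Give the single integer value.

argmax_v P(X = v | obs) = 3

Enumerate traces; 2 have nonzero weight after conditioning:
  (Y=0, X=3, Z=1) weight 2/15
  (Y=1, X=2, Z=1) weight 1/60
Group by X:
  weight(X=2) = 1/60
  weight(X=3) = 2/15
Total weight = 1/60 + 2/15 = 3/20
P(X=2 | obs) = 1/60 / 3/20 = 1/9
P(X=3 | obs) = 2/15 / 3/20 = 8/9
argmax = 3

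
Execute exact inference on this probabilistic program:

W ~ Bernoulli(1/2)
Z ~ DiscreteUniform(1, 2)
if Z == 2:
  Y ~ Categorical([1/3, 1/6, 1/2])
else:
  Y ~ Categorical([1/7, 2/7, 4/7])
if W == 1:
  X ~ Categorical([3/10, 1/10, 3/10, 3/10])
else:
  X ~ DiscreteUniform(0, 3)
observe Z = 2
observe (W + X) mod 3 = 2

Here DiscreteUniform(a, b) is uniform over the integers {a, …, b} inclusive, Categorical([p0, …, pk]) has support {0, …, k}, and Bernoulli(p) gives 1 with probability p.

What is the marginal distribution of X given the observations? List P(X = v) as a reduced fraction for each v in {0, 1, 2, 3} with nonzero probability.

Enumerate traces; 6 have nonzero weight after conditioning:
  (W=0, Z=2, Y=0, X=2) weight 1/48
  (W=0, Z=2, Y=1, X=2) weight 1/96
  (W=0, Z=2, Y=2, X=2) weight 1/32
  (W=1, Z=2, Y=0, X=1) weight 1/120
  (W=1, Z=2, Y=1, X=1) weight 1/240
  (W=1, Z=2, Y=2, X=1) weight 1/80
Group by X:
  weight(X=1) = 1/40
  weight(X=2) = 1/16
Total weight = 1/40 + 1/16 = 7/80
P(X=1 | obs) = 1/40 / 7/80 = 2/7
P(X=2 | obs) = 1/16 / 7/80 = 5/7

P(X=1) = 2/7, P(X=2) = 5/7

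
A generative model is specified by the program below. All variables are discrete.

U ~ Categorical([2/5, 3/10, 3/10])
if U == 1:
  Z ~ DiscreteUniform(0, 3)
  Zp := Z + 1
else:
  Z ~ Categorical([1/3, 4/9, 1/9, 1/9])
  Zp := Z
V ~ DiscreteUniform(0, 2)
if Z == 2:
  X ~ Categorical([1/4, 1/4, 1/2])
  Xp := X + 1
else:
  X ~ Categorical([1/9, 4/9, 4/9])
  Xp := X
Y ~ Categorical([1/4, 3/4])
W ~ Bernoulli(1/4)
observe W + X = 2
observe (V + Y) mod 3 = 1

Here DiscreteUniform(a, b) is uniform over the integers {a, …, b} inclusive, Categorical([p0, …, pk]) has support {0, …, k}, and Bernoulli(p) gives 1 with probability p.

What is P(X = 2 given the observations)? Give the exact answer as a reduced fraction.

P(X = 2 | obs) = 3522/4597

Enumerate traces; 48 have nonzero weight after conditioning:
  (U=0, Z=0, V=0, X=1, Y=1, W=1) weight 1/270
  (U=0, Z=0, V=0, X=2, Y=1, W=0) weight 1/90
  (U=0, Z=0, V=1, X=1, Y=0, W=1) weight 1/810
  (U=0, Z=0, V=1, X=2, Y=0, W=0) weight 1/270
  (U=0, Z=1, V=0, X=1, Y=1, W=1) weight 2/405
  (U=0, Z=1, V=0, X=2, Y=1, W=0) weight 2/135
  (U=0, Z=1, V=1, X=1, Y=0, W=1) weight 2/1215
  (U=0, Z=1, V=1, X=2, Y=0, W=0) weight 2/405
  … 40 more
Group by X:
  weight(X=1) = 1075/31104
  weight(X=2) = 587/5184
Total weight = 1075/31104 + 587/5184 = 4597/31104
P(X=1 | obs) = 1075/31104 / 4597/31104 = 1075/4597
P(X=2 | obs) = 587/5184 / 4597/31104 = 3522/4597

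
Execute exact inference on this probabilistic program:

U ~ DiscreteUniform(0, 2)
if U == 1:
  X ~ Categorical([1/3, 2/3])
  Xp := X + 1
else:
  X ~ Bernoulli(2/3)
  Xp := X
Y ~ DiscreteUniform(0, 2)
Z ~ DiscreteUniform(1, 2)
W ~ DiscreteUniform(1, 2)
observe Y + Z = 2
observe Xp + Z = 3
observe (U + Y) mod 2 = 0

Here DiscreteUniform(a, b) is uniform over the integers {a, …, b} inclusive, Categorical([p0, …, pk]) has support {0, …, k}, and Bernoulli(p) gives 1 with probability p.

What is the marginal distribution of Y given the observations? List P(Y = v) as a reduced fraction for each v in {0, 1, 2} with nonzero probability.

Enumerate traces; 6 have nonzero weight after conditioning:
  (U=0, X=1, Y=0, Z=2, W=1) weight 1/54
  (U=0, X=1, Y=0, Z=2, W=2) weight 1/54
  (U=1, X=1, Y=1, Z=1, W=1) weight 1/54
  (U=1, X=1, Y=1, Z=1, W=2) weight 1/54
  (U=2, X=1, Y=0, Z=2, W=1) weight 1/54
  (U=2, X=1, Y=0, Z=2, W=2) weight 1/54
Group by Y:
  weight(Y=0) = 2/27
  weight(Y=1) = 1/27
Total weight = 2/27 + 1/27 = 1/9
P(Y=0 | obs) = 2/27 / 1/9 = 2/3
P(Y=1 | obs) = 1/27 / 1/9 = 1/3

P(Y=0) = 2/3, P(Y=1) = 1/3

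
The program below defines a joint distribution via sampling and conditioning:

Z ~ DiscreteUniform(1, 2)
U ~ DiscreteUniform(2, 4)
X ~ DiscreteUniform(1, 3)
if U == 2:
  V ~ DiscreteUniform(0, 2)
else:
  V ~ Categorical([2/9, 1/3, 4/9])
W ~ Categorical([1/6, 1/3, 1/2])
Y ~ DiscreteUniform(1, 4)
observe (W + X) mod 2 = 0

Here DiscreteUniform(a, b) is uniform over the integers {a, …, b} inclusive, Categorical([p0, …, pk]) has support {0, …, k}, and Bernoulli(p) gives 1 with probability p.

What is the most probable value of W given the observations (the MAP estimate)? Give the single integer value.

argmax_v P(W = v | obs) = 1

Enumerate traces; 288 have nonzero weight after conditioning:
  (Z=1, U=2, X=1, V=0, W=1, Y=1) weight 1/648
  (Z=1, U=2, X=1, V=0, W=1, Y=2) weight 1/648
  (Z=1, U=2, X=1, V=0, W=1, Y=3) weight 1/648
  (Z=1, U=2, X=1, V=0, W=1, Y=4) weight 1/648
  (Z=1, U=2, X=1, V=1, W=1, Y=1) weight 1/648
  (Z=1, U=2, X=1, V=1, W=1, Y=2) weight 1/648
  (Z=1, U=2, X=1, V=1, W=1, Y=3) weight 1/648
  (Z=1, U=2, X=1, V=1, W=1, Y=4) weight 1/648
  (Z=1, U=2, X=2, V=0, W=0, Y=1) weight 1/1296
  (Z=1, U=2, X=2, V=0, W=2, Y=1) weight 1/432
  … 278 more
Group by W:
  weight(W=0) = 1/18
  weight(W=1) = 2/9
  weight(W=2) = 1/6
Total weight = 1/18 + 2/9 + 1/6 = 4/9
P(W=0 | obs) = 1/18 / 4/9 = 1/8
P(W=1 | obs) = 2/9 / 4/9 = 1/2
P(W=2 | obs) = 1/6 / 4/9 = 3/8
argmax = 1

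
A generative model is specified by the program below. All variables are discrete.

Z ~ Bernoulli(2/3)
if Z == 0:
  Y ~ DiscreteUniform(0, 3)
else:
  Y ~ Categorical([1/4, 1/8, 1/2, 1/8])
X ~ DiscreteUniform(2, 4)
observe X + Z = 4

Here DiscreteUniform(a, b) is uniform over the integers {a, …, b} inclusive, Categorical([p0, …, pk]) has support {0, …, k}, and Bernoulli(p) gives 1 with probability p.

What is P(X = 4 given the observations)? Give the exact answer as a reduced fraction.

P(X = 4 | obs) = 1/3

Enumerate traces; 8 have nonzero weight after conditioning:
  (Z=0, Y=0, X=4) weight 1/36
  (Z=0, Y=1, X=4) weight 1/36
  (Z=0, Y=2, X=4) weight 1/36
  (Z=0, Y=3, X=4) weight 1/36
  (Z=1, Y=0, X=3) weight 1/18
  (Z=1, Y=1, X=3) weight 1/36
  (Z=1, Y=2, X=3) weight 1/9
  (Z=1, Y=3, X=3) weight 1/36
Group by X:
  weight(X=3) = 2/9
  weight(X=4) = 1/9
Total weight = 2/9 + 1/9 = 1/3
P(X=3 | obs) = 2/9 / 1/3 = 2/3
P(X=4 | obs) = 1/9 / 1/3 = 1/3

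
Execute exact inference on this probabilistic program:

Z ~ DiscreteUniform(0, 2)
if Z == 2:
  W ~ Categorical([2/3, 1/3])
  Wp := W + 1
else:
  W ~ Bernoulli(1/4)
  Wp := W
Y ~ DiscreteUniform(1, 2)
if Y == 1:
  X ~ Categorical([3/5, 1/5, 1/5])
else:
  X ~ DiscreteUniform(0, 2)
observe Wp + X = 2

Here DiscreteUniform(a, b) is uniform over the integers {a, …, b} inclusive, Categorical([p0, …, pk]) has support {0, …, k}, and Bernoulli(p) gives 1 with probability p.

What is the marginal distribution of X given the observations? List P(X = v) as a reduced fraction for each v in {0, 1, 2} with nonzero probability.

Enumerate traces; 12 have nonzero weight after conditioning:
  (Z=0, W=0, Y=1, X=2) weight 1/40
  (Z=0, W=0, Y=2, X=2) weight 1/24
  (Z=0, W=1, Y=1, X=1) weight 1/120
  (Z=0, W=1, Y=2, X=1) weight 1/72
  (Z=1, W=0, Y=1, X=2) weight 1/40
  (Z=1, W=0, Y=2, X=2) weight 1/24
  (Z=1, W=1, Y=1, X=1) weight 1/120
  (Z=1, W=1, Y=2, X=1) weight 1/72
  (Z=2, W=1, Y=1, X=0) weight 1/30
  … 3 more
Group by X:
  weight(X=0) = 7/135
  weight(X=1) = 14/135
  weight(X=2) = 2/15
Total weight = 7/135 + 14/135 + 2/15 = 13/45
P(X=0 | obs) = 7/135 / 13/45 = 7/39
P(X=1 | obs) = 14/135 / 13/45 = 14/39
P(X=2 | obs) = 2/15 / 13/45 = 6/13

P(X=0) = 7/39, P(X=1) = 14/39, P(X=2) = 6/13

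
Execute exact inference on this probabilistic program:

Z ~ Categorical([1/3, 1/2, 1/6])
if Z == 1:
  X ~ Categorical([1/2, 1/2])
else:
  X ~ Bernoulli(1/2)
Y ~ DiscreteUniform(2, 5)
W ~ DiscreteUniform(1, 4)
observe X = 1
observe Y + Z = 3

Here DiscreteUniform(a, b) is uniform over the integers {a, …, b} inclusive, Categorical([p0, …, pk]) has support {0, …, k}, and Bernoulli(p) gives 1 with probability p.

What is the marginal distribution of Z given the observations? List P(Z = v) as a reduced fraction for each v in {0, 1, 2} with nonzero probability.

Enumerate traces; 8 have nonzero weight after conditioning:
  (Z=0, X=1, Y=3, W=1) weight 1/96
  (Z=0, X=1, Y=3, W=2) weight 1/96
  (Z=0, X=1, Y=3, W=3) weight 1/96
  (Z=0, X=1, Y=3, W=4) weight 1/96
  (Z=1, X=1, Y=2, W=1) weight 1/64
  (Z=1, X=1, Y=2, W=2) weight 1/64
  (Z=1, X=1, Y=2, W=3) weight 1/64
  (Z=1, X=1, Y=2, W=4) weight 1/64
Group by Z:
  weight(Z=0) = 1/24
  weight(Z=1) = 1/16
Total weight = 1/24 + 1/16 = 5/48
P(Z=0 | obs) = 1/24 / 5/48 = 2/5
P(Z=1 | obs) = 1/16 / 5/48 = 3/5

P(Z=0) = 2/5, P(Z=1) = 3/5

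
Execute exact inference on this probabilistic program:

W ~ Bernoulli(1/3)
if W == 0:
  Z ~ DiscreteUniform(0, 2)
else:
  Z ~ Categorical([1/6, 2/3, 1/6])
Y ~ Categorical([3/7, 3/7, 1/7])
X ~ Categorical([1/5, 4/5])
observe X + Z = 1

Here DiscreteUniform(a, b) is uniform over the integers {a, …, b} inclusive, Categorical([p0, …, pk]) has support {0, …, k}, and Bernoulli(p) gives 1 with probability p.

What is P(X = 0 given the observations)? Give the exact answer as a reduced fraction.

P(X = 0 | obs) = 2/7

Enumerate traces; 12 have nonzero weight after conditioning:
  (W=0, Z=0, Y=0, X=1) weight 8/105
  (W=0, Z=0, Y=1, X=1) weight 8/105
  (W=0, Z=0, Y=2, X=1) weight 8/315
  (W=0, Z=1, Y=0, X=0) weight 2/105
  (W=0, Z=1, Y=1, X=0) weight 2/105
  (W=0, Z=1, Y=2, X=0) weight 2/315
  (W=1, Z=0, Y=0, X=1) weight 2/105
  (W=1, Z=0, Y=1, X=1) weight 2/105
  … 4 more
Group by X:
  weight(X=0) = 4/45
  weight(X=1) = 2/9
Total weight = 4/45 + 2/9 = 14/45
P(X=0 | obs) = 4/45 / 14/45 = 2/7
P(X=1 | obs) = 2/9 / 14/45 = 5/7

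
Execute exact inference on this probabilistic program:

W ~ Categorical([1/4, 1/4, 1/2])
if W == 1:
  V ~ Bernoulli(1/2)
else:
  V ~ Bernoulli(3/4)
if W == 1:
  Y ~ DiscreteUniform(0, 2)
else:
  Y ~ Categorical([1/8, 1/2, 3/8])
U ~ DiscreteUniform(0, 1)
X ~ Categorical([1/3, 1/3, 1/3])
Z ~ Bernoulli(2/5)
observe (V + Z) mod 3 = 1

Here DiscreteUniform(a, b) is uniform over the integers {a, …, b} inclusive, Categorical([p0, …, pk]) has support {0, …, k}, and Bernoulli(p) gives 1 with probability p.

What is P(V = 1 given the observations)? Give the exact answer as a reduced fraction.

P(V = 1 | obs) = 33/43

Enumerate traces; 108 have nonzero weight after conditioning:
  (W=0, V=0, Y=0, U=0, X=0, Z=1) weight 1/1920
  (W=0, V=0, Y=0, U=0, X=1, Z=1) weight 1/1920
  (W=0, V=0, Y=0, U=0, X=2, Z=1) weight 1/1920
  (W=0, V=0, Y=0, U=1, X=0, Z=1) weight 1/1920
  (W=0, V=0, Y=0, U=1, X=1, Z=1) weight 1/1920
  (W=0, V=0, Y=0, U=1, X=2, Z=1) weight 1/1920
  (W=0, V=0, Y=1, U=0, X=0, Z=1) weight 1/480
  (W=0, V=0, Y=1, U=0, X=1, Z=1) weight 1/480
  (W=0, V=1, Y=0, U=0, X=0, Z=0) weight 3/1280
  … 99 more
Group by V:
  weight(V=0) = 1/8
  weight(V=1) = 33/80
Total weight = 1/8 + 33/80 = 43/80
P(V=0 | obs) = 1/8 / 43/80 = 10/43
P(V=1 | obs) = 33/80 / 43/80 = 33/43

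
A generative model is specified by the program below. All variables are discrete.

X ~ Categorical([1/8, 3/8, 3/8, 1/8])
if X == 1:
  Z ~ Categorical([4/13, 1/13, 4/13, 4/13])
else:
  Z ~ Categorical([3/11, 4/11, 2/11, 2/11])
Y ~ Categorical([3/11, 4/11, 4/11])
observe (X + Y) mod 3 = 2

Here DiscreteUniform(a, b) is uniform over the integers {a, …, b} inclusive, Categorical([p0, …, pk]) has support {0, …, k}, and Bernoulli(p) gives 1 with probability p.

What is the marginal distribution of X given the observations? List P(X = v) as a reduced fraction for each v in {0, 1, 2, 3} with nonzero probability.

Enumerate traces; 16 have nonzero weight after conditioning:
  (X=0, Z=0, Y=2) weight 3/242
  (X=0, Z=1, Y=2) weight 2/121
  (X=0, Z=2, Y=2) weight 1/121
  (X=0, Z=3, Y=2) weight 1/121
  (X=1, Z=0, Y=1) weight 6/143
  (X=1, Z=1, Y=1) weight 3/286
  (X=1, Z=2, Y=1) weight 6/143
  (X=1, Z=3, Y=1) weight 6/143
  (X=2, Z=0, Y=0) weight 27/968
  (X=3, Z=0, Y=2) weight 3/242
  … 6 more
Group by X:
  weight(X=0) = 1/22
  weight(X=1) = 3/22
  weight(X=2) = 9/88
  weight(X=3) = 1/22
Total weight = 1/22 + 3/22 + 9/88 + 1/22 = 29/88
P(X=0 | obs) = 1/22 / 29/88 = 4/29
P(X=1 | obs) = 3/22 / 29/88 = 12/29
P(X=2 | obs) = 9/88 / 29/88 = 9/29
P(X=3 | obs) = 1/22 / 29/88 = 4/29

P(X=0) = 4/29, P(X=1) = 12/29, P(X=2) = 9/29, P(X=3) = 4/29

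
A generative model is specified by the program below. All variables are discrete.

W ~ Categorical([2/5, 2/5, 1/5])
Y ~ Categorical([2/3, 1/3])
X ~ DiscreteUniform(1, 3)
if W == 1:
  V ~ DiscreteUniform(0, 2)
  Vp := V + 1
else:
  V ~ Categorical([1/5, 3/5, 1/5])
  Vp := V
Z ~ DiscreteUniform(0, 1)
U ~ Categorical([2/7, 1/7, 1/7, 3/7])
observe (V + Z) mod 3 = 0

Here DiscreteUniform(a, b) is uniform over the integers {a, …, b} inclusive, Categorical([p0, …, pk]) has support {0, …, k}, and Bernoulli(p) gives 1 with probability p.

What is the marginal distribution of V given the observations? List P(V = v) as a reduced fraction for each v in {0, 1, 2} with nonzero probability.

Enumerate traces; 144 have nonzero weight after conditioning:
  (W=0, Y=0, X=1, V=0, Z=0, U=0) weight 4/1575
  (W=0, Y=0, X=1, V=0, Z=0, U=1) weight 2/1575
  (W=0, Y=0, X=1, V=0, Z=0, U=2) weight 2/1575
  (W=0, Y=0, X=1, V=0, Z=0, U=3) weight 2/525
  (W=0, Y=0, X=1, V=2, Z=1, U=0) weight 4/1575
  (W=0, Y=0, X=1, V=2, Z=1, U=1) weight 2/1575
  (W=0, Y=0, X=1, V=2, Z=1, U=2) weight 2/1575
  (W=0, Y=0, X=1, V=2, Z=1, U=3) weight 2/525
  … 136 more
Group by V:
  weight(V=0) = 19/150
  weight(V=2) = 19/150
Total weight = 19/150 + 19/150 = 19/75
P(V=0 | obs) = 19/150 / 19/75 = 1/2
P(V=2 | obs) = 19/150 / 19/75 = 1/2

P(V=0) = 1/2, P(V=2) = 1/2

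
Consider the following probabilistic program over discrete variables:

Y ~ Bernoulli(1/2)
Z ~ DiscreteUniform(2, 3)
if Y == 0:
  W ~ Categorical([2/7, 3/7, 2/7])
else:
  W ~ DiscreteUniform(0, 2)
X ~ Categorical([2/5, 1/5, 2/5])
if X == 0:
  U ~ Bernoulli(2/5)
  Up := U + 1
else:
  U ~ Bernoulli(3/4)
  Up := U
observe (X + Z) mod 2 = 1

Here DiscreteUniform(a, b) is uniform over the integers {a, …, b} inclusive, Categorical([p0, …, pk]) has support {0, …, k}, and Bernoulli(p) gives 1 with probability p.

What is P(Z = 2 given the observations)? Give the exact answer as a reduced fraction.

Enumerate traces; 36 have nonzero weight after conditioning:
  (Y=0, Z=2, W=0, X=1, U=0) weight 1/280
  (Y=0, Z=2, W=0, X=1, U=1) weight 3/280
  (Y=0, Z=2, W=1, X=1, U=0) weight 3/560
  (Y=0, Z=2, W=1, X=1, U=1) weight 9/560
  (Y=0, Z=2, W=2, X=1, U=0) weight 1/280
  (Y=0, Z=2, W=2, X=1, U=1) weight 3/280
  (Y=0, Z=3, W=0, X=0, U=0) weight 3/175
  (Y=0, Z=3, W=0, X=0, U=1) weight 2/175
  … 28 more
Group by Z:
  weight(Z=2) = 1/10
  weight(Z=3) = 2/5
Total weight = 1/10 + 2/5 = 1/2
P(Z=2 | obs) = 1/10 / 1/2 = 1/5
P(Z=3 | obs) = 2/5 / 1/2 = 4/5

P(Z = 2 | obs) = 1/5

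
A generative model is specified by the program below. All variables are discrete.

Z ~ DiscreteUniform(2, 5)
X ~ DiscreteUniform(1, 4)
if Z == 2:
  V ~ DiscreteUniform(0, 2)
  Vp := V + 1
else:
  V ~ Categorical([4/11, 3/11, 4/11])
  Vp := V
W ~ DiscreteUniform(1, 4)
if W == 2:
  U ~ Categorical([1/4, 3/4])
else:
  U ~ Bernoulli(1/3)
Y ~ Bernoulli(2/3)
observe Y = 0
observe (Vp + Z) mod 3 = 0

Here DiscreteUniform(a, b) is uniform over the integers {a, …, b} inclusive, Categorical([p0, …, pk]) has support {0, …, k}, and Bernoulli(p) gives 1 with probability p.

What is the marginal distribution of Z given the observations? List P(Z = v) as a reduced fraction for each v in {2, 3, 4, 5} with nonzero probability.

Enumerate traces; 128 have nonzero weight after conditioning:
  (Z=2, X=1, V=0, W=1, U=0, Y=0) weight 1/864
  (Z=2, X=1, V=0, W=1, U=1, Y=0) weight 1/1728
  (Z=2, X=1, V=0, W=2, U=0, Y=0) weight 1/2304
  (Z=2, X=1, V=0, W=2, U=1, Y=0) weight 1/768
  (Z=2, X=1, V=0, W=3, U=0, Y=0) weight 1/864
  (Z=2, X=1, V=0, W=3, U=1, Y=0) weight 1/1728
  (Z=2, X=1, V=0, W=4, U=0, Y=0) weight 1/864
  (Z=2, X=1, V=0, W=4, U=1, Y=0) weight 1/1728
  (Z=3, X=1, V=0, W=1, U=0, Y=0) weight 1/792
  (Z=4, X=1, V=2, W=1, U=0, Y=0) weight 1/792
  … 118 more
Group by Z:
  weight(Z=2) = 1/36
  weight(Z=3) = 1/33
  weight(Z=4) = 1/33
  weight(Z=5) = 1/44
Total weight = 1/36 + 1/33 + 1/33 + 1/44 = 1/9
P(Z=2 | obs) = 1/36 / 1/9 = 1/4
P(Z=3 | obs) = 1/33 / 1/9 = 3/11
P(Z=4 | obs) = 1/33 / 1/9 = 3/11
P(Z=5 | obs) = 1/44 / 1/9 = 9/44

P(Z=2) = 1/4, P(Z=3) = 3/11, P(Z=4) = 3/11, P(Z=5) = 9/44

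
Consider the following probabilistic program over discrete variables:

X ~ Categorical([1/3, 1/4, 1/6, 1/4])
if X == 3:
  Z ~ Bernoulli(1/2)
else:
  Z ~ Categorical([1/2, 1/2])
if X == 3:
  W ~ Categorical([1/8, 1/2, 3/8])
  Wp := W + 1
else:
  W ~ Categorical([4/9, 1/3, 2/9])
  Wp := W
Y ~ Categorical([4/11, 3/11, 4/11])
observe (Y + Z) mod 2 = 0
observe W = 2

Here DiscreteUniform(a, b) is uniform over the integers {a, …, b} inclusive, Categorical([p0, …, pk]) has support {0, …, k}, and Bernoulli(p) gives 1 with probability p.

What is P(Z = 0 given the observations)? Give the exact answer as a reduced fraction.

P(Z = 0 | obs) = 8/11

Enumerate traces; 12 have nonzero weight after conditioning:
  (X=0, Z=0, W=2, Y=0) weight 4/297
  (X=0, Z=0, W=2, Y=2) weight 4/297
  (X=0, Z=1, W=2, Y=1) weight 1/99
  (X=1, Z=0, W=2, Y=0) weight 1/99
  (X=1, Z=0, W=2, Y=2) weight 1/99
  (X=1, Z=1, W=2, Y=1) weight 1/132
  (X=2, Z=0, W=2, Y=0) weight 2/297
  (X=2, Z=0, W=2, Y=2) weight 2/297
  … 4 more
Group by Z:
  weight(Z=0) = 25/264
  weight(Z=1) = 25/704
Total weight = 25/264 + 25/704 = 25/192
P(Z=0 | obs) = 25/264 / 25/192 = 8/11
P(Z=1 | obs) = 25/704 / 25/192 = 3/11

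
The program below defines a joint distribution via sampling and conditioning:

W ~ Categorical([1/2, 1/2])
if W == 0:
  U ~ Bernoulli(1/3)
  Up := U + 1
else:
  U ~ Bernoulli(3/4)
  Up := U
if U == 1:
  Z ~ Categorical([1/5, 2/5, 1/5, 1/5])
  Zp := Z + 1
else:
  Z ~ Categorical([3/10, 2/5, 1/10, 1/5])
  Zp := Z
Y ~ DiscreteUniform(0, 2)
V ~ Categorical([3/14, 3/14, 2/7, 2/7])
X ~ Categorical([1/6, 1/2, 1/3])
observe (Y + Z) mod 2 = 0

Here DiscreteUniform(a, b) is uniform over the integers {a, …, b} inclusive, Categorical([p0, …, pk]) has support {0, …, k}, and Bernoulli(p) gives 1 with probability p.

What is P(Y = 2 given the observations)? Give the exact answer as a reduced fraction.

Enumerate traces; 288 have nonzero weight after conditioning:
  (W=0, U=0, Z=0, Y=0, V=0, X=0) weight 1/840
  (W=0, U=0, Z=0, Y=0, V=0, X=1) weight 1/280
  (W=0, U=0, Z=0, Y=0, V=0, X=2) weight 1/420
  (W=0, U=0, Z=0, Y=0, V=1, X=0) weight 1/840
  (W=0, U=0, Z=0, Y=0, V=1, X=1) weight 1/280
  (W=0, U=0, Z=0, Y=0, V=1, X=2) weight 1/420
  (W=0, U=0, Z=0, Y=0, V=2, X=0) weight 1/630
  (W=0, U=0, Z=0, Y=0, V=2, X=1) weight 1/210
  (W=0, U=0, Z=0, Y=2, V=0, X=0) weight 1/840
  (W=0, U=0, Z=1, Y=1, V=0, X=0) weight 1/630
  … 278 more
Group by Y:
  weight(Y=0) = 2/15
  weight(Y=1) = 1/5
  weight(Y=2) = 2/15
Total weight = 2/15 + 1/5 + 2/15 = 7/15
P(Y=0 | obs) = 2/15 / 7/15 = 2/7
P(Y=1 | obs) = 1/5 / 7/15 = 3/7
P(Y=2 | obs) = 2/15 / 7/15 = 2/7

P(Y = 2 | obs) = 2/7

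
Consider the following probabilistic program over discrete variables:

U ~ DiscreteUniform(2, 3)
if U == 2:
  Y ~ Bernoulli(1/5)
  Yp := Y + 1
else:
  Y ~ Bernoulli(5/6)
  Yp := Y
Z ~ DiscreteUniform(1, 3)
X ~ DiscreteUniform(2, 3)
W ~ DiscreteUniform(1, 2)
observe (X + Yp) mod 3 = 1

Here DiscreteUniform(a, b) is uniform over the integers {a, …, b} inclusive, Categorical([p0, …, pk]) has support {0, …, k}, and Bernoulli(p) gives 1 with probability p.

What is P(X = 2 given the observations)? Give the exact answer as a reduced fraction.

P(X = 2 | obs) = 6/55

Enumerate traces; 18 have nonzero weight after conditioning:
  (U=2, Y=0, Z=1, X=3, W=1) weight 1/30
  (U=2, Y=0, Z=1, X=3, W=2) weight 1/30
  (U=2, Y=0, Z=2, X=3, W=1) weight 1/30
  (U=2, Y=0, Z=2, X=3, W=2) weight 1/30
  (U=2, Y=0, Z=3, X=3, W=1) weight 1/30
  (U=2, Y=0, Z=3, X=3, W=2) weight 1/30
  (U=2, Y=1, Z=1, X=2, W=1) weight 1/120
  (U=2, Y=1, Z=1, X=2, W=2) weight 1/120
  … 10 more
Group by X:
  weight(X=2) = 1/20
  weight(X=3) = 49/120
Total weight = 1/20 + 49/120 = 11/24
P(X=2 | obs) = 1/20 / 11/24 = 6/55
P(X=3 | obs) = 49/120 / 11/24 = 49/55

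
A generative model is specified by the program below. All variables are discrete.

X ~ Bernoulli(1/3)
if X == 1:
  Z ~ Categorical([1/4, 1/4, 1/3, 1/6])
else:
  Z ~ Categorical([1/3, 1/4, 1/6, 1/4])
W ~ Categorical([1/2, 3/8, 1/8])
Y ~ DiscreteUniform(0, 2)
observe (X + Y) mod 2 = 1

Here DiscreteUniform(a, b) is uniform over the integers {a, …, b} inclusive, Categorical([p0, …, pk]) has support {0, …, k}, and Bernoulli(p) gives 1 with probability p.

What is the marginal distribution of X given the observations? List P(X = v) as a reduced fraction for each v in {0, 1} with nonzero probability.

Enumerate traces; 36 have nonzero weight after conditioning:
  (X=0, Z=0, W=0, Y=1) weight 1/27
  (X=0, Z=0, W=1, Y=1) weight 1/36
  (X=0, Z=0, W=2, Y=1) weight 1/108
  (X=0, Z=1, W=0, Y=1) weight 1/36
  (X=0, Z=1, W=1, Y=1) weight 1/48
  (X=0, Z=1, W=2, Y=1) weight 1/144
  (X=0, Z=2, W=0, Y=1) weight 1/54
  (X=0, Z=2, W=1, Y=1) weight 1/72
  (X=1, Z=0, W=0, Y=0) weight 1/72
  … 27 more
Group by X:
  weight(X=0) = 2/9
  weight(X=1) = 2/9
Total weight = 2/9 + 2/9 = 4/9
P(X=0 | obs) = 2/9 / 4/9 = 1/2
P(X=1 | obs) = 2/9 / 4/9 = 1/2

P(X=0) = 1/2, P(X=1) = 1/2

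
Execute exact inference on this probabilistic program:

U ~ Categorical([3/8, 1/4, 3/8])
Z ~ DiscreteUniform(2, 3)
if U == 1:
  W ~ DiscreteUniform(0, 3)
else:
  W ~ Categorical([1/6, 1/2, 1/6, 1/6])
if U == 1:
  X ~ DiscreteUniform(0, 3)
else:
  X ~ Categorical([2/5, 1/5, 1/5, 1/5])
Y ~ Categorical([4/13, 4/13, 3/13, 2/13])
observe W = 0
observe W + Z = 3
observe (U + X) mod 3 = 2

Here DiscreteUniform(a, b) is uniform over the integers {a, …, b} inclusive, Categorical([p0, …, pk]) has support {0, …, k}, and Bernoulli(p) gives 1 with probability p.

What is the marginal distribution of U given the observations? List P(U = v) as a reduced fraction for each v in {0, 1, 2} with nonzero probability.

P(U=0) = 4/21, P(U=1) = 5/21, P(U=2) = 4/7

Enumerate traces; 16 have nonzero weight after conditioning:
  (U=0, Z=3, W=0, X=2, Y=0) weight 1/520
  (U=0, Z=3, W=0, X=2, Y=1) weight 1/520
  (U=0, Z=3, W=0, X=2, Y=2) weight 3/2080
  (U=0, Z=3, W=0, X=2, Y=3) weight 1/1040
  (U=1, Z=3, W=0, X=1, Y=0) weight 1/416
  (U=1, Z=3, W=0, X=1, Y=1) weight 1/416
  (U=1, Z=3, W=0, X=1, Y=2) weight 3/1664
  (U=1, Z=3, W=0, X=1, Y=3) weight 1/832
  (U=2, Z=3, W=0, X=0, Y=0) weight 1/260
  … 7 more
Group by U:
  weight(U=0) = 1/160
  weight(U=1) = 1/128
  weight(U=2) = 3/160
Total weight = 1/160 + 1/128 + 3/160 = 21/640
P(U=0 | obs) = 1/160 / 21/640 = 4/21
P(U=1 | obs) = 1/128 / 21/640 = 5/21
P(U=2 | obs) = 3/160 / 21/640 = 4/7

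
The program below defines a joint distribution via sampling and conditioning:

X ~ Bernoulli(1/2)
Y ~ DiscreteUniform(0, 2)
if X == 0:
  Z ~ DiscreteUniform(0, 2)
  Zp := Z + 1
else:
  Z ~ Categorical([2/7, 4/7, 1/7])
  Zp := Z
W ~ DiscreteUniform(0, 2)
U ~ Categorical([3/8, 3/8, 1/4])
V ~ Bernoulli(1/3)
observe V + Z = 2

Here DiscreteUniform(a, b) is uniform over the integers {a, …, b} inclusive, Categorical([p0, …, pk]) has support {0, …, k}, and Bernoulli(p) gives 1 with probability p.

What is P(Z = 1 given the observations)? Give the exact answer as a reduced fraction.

P(Z = 1 | obs) = 19/39

Enumerate traces; 108 have nonzero weight after conditioning:
  (X=0, Y=0, Z=1, W=0, U=0, V=1) weight 1/432
  (X=0, Y=0, Z=1, W=0, U=1, V=1) weight 1/432
  (X=0, Y=0, Z=1, W=0, U=2, V=1) weight 1/648
  (X=0, Y=0, Z=1, W=1, U=0, V=1) weight 1/432
  (X=0, Y=0, Z=1, W=1, U=1, V=1) weight 1/432
  (X=0, Y=0, Z=1, W=1, U=2, V=1) weight 1/648
  (X=0, Y=0, Z=1, W=2, U=0, V=1) weight 1/432
  (X=0, Y=0, Z=1, W=2, U=1, V=1) weight 1/432
  (X=0, Y=0, Z=2, W=0, U=0, V=0) weight 1/216
  … 99 more
Group by Z:
  weight(Z=1) = 19/126
  weight(Z=2) = 10/63
Total weight = 19/126 + 10/63 = 13/42
P(Z=1 | obs) = 19/126 / 13/42 = 19/39
P(Z=2 | obs) = 10/63 / 13/42 = 20/39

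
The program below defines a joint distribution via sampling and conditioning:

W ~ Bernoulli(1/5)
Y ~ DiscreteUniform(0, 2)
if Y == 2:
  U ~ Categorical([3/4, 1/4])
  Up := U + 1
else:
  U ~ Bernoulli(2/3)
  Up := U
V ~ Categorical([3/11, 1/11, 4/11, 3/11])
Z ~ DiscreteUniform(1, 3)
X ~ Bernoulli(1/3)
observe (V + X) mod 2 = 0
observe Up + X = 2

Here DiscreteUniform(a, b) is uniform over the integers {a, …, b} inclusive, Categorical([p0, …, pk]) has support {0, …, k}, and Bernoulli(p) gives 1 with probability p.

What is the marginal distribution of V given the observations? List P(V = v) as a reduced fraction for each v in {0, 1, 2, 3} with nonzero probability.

Enumerate traces; 48 have nonzero weight after conditioning:
  (W=0, Y=0, U=1, V=1, Z=1, X=1) weight 8/4455
  (W=0, Y=0, U=1, V=1, Z=2, X=1) weight 8/4455
  (W=0, Y=0, U=1, V=1, Z=3, X=1) weight 8/4455
  (W=0, Y=0, U=1, V=3, Z=1, X=1) weight 8/1485
  (W=0, Y=0, U=1, V=3, Z=2, X=1) weight 8/1485
  (W=0, Y=0, U=1, V=3, Z=3, X=1) weight 8/1485
  (W=0, Y=1, U=1, V=1, Z=1, X=1) weight 8/4455
  (W=0, Y=1, U=1, V=1, Z=2, X=1) weight 8/4455
  (W=0, Y=2, U=1, V=0, Z=1, X=0) weight 2/495
  (W=0, Y=2, U=1, V=2, Z=1, X=0) weight 8/1485
  … 38 more
Group by V:
  weight(V=0) = 1/66
  weight(V=1) = 25/1188
  weight(V=2) = 2/99
  weight(V=3) = 25/396
Total weight = 1/66 + 25/1188 + 2/99 + 25/396 = 71/594
P(V=0 | obs) = 1/66 / 71/594 = 9/71
P(V=1 | obs) = 25/1188 / 71/594 = 25/142
P(V=2 | obs) = 2/99 / 71/594 = 12/71
P(V=3 | obs) = 25/396 / 71/594 = 75/142

P(V=0) = 9/71, P(V=1) = 25/142, P(V=2) = 12/71, P(V=3) = 75/142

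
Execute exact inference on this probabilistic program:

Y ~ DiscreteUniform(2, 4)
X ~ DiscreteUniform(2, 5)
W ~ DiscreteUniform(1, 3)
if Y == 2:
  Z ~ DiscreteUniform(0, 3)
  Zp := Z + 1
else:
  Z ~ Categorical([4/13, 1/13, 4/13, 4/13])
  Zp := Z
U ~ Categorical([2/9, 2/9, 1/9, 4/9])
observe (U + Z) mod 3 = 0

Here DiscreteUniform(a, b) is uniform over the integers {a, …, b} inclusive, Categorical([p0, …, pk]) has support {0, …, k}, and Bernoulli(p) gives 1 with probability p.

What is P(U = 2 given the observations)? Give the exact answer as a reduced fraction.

Enumerate traces; 216 have nonzero weight after conditioning:
  (Y=2, X=2, W=1, Z=0, U=0) weight 1/648
  (Y=2, X=2, W=1, Z=0, U=3) weight 1/324
  (Y=2, X=2, W=1, Z=1, U=2) weight 1/1296
  (Y=2, X=2, W=1, Z=2, U=1) weight 1/648
  (Y=2, X=2, W=1, Z=3, U=0) weight 1/648
  (Y=2, X=2, W=1, Z=3, U=3) weight 1/324
  (Y=2, X=2, W=2, Z=0, U=0) weight 1/648
  (Y=2, X=2, W=2, Z=0, U=3) weight 1/324
  … 208 more
Group by U:
  weight(U=0) = 5/39
  weight(U=1) = 5/78
  weight(U=2) = 7/468
  weight(U=3) = 10/39
Total weight = 5/39 + 5/78 + 7/468 + 10/39 = 217/468
P(U=0 | obs) = 5/39 / 217/468 = 60/217
P(U=1 | obs) = 5/78 / 217/468 = 30/217
P(U=2 | obs) = 7/468 / 217/468 = 1/31
P(U=3 | obs) = 10/39 / 217/468 = 120/217

P(U = 2 | obs) = 1/31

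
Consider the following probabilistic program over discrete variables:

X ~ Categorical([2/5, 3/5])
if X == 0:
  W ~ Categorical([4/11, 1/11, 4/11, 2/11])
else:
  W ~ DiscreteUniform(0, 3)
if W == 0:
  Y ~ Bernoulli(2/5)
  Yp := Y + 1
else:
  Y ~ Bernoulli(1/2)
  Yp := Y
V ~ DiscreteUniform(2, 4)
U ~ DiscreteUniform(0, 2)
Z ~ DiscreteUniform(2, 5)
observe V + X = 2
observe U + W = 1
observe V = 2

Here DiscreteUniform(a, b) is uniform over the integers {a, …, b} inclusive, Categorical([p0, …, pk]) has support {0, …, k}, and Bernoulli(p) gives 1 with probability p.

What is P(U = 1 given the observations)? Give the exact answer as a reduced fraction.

Enumerate traces; 16 have nonzero weight after conditioning:
  (X=0, W=0, Y=0, V=2, U=1, Z=2) weight 2/825
  (X=0, W=0, Y=0, V=2, U=1, Z=3) weight 2/825
  (X=0, W=0, Y=0, V=2, U=1, Z=4) weight 2/825
  (X=0, W=0, Y=0, V=2, U=1, Z=5) weight 2/825
  (X=0, W=0, Y=1, V=2, U=1, Z=2) weight 4/2475
  (X=0, W=0, Y=1, V=2, U=1, Z=3) weight 4/2475
  (X=0, W=0, Y=1, V=2, U=1, Z=4) weight 4/2475
  (X=0, W=0, Y=1, V=2, U=1, Z=5) weight 4/2475
  (X=0, W=1, Y=0, V=2, U=0, Z=2) weight 1/1980
  … 7 more
Group by U:
  weight(U=0) = 2/495
  weight(U=1) = 8/495
Total weight = 2/495 + 8/495 = 2/99
P(U=0 | obs) = 2/495 / 2/99 = 1/5
P(U=1 | obs) = 8/495 / 2/99 = 4/5

P(U = 1 | obs) = 4/5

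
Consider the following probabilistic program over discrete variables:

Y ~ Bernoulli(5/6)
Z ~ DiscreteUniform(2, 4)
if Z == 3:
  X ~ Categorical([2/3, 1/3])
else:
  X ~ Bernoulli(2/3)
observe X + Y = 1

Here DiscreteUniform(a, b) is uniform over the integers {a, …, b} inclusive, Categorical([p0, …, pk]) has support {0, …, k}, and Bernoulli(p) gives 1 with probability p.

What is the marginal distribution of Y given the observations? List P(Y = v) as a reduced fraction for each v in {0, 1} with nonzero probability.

Enumerate traces; 6 have nonzero weight after conditioning:
  (Y=0, Z=2, X=1) weight 1/27
  (Y=0, Z=3, X=1) weight 1/54
  (Y=0, Z=4, X=1) weight 1/27
  (Y=1, Z=2, X=0) weight 5/54
  (Y=1, Z=3, X=0) weight 5/27
  (Y=1, Z=4, X=0) weight 5/54
Group by Y:
  weight(Y=0) = 5/54
  weight(Y=1) = 10/27
Total weight = 5/54 + 10/27 = 25/54
P(Y=0 | obs) = 5/54 / 25/54 = 1/5
P(Y=1 | obs) = 10/27 / 25/54 = 4/5

P(Y=0) = 1/5, P(Y=1) = 4/5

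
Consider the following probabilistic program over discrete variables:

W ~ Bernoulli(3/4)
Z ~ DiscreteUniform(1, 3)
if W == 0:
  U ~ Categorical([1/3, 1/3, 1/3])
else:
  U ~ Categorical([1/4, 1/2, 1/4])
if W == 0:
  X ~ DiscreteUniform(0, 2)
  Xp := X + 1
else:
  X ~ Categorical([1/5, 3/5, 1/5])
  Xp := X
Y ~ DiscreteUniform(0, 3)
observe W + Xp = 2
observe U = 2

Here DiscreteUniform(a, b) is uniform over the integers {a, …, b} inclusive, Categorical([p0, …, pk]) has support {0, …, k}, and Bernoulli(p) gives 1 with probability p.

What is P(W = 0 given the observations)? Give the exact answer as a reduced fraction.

Enumerate traces; 24 have nonzero weight after conditioning:
  (W=0, Z=1, U=2, X=1, Y=0) weight 1/432
  (W=0, Z=1, U=2, X=1, Y=1) weight 1/432
  (W=0, Z=1, U=2, X=1, Y=2) weight 1/432
  (W=0, Z=1, U=2, X=1, Y=3) weight 1/432
  (W=0, Z=2, U=2, X=1, Y=0) weight 1/432
  (W=0, Z=2, U=2, X=1, Y=1) weight 1/432
  (W=0, Z=2, U=2, X=1, Y=2) weight 1/432
  (W=0, Z=2, U=2, X=1, Y=3) weight 1/432
  (W=1, Z=1, U=2, X=1, Y=0) weight 3/320
  … 15 more
Group by W:
  weight(W=0) = 1/36
  weight(W=1) = 9/80
Total weight = 1/36 + 9/80 = 101/720
P(W=0 | obs) = 1/36 / 101/720 = 20/101
P(W=1 | obs) = 9/80 / 101/720 = 81/101

P(W = 0 | obs) = 20/101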